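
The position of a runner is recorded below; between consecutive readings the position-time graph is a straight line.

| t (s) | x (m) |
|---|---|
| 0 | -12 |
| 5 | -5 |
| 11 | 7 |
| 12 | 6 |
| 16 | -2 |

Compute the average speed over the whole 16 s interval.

Average speed = (total path length)/(elapsed time); on a piecewise-linear x-t graph the path length is Σ|Δx|.
0–5 s: |Δx| = |-5 − -12| = 7 m
5–11 s: |Δx| = |7 − -5| = 12 m
11–12 s: |Δx| = |6 − 7| = 1 m
12–16 s: |Δx| = |-2 − 6| = 8 m
Total path = 28 m; average speed = 28/16 = 1.75 m/s.

1.75 m/s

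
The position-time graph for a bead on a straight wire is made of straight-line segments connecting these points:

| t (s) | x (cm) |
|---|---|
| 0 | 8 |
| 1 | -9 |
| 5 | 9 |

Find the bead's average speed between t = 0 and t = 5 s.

7 cm/s

Average speed = (total path length)/(elapsed time); on a piecewise-linear x-t graph the path length is Σ|Δx|.
0–1 s: |Δx| = |-9 − 8| = 17 cm
1–5 s: |Δx| = |9 − -9| = 18 cm
Total path = 35 cm; average speed = 35/5 = 7 cm/s.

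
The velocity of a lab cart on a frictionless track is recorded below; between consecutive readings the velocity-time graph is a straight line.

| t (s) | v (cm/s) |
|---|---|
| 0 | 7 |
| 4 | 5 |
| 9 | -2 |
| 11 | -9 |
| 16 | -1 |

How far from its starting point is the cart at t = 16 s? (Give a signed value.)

-4.5 cm

Net displacement equals the area under the velocity-time graph (areas below the axis count negative).
0–4 s: ½(7 + 5)(4) = 24 cm
4–9 s: ½(5 + -2)(5) = 7.5 cm
9–11 s: ½(-2 + -9)(2) = -11 cm
11–16 s: ½(-9 + -1)(5) = -25 cm
Net displacement = -4.5 cm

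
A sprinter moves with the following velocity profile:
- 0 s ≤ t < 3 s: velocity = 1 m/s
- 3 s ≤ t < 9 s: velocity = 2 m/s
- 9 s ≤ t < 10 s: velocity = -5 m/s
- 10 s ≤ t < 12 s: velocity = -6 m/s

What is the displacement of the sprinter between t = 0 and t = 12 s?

Net displacement equals the area under the velocity-time graph (areas below the axis count negative).
0–3 s: 1 × 3 = 3 m
3–9 s: 2 × 6 = 12 m
9–10 s: -5 × 1 = -5 m
10–12 s: -6 × 2 = -12 m
Net displacement = -2 m

-2 m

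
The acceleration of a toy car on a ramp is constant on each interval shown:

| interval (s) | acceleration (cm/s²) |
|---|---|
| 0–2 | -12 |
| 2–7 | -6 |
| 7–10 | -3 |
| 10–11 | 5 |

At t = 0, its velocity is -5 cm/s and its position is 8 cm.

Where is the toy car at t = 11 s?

-502 cm

On each constant-a segment, Δv = aΔt and Δx = v₀Δt + ½aΔt²; chain segment to segment.
0–2 s: v starts -5 cm/s; Δx = -5·2 + ½·-12·2² = -34 cm; v ends -29 cm/s.
2–7 s: v starts -29 cm/s; Δx = -29·5 + ½·-6·5² = -220 cm; v ends -59 cm/s.
7–10 s: v starts -59 cm/s; Δx = -59·3 + ½·-3·3² = -190.5 cm; v ends -68 cm/s.
10–11 s: v starts -68 cm/s; Δx = -68·1 + ½·5·1² = -65.5 cm; v ends -63 cm/s.
x(11) = 8 + Σ Δx = -502 cm.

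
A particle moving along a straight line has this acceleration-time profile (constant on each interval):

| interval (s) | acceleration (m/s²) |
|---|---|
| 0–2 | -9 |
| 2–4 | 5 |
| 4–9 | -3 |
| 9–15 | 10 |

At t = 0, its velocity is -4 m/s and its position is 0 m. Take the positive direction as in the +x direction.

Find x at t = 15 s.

On each constant-a segment, Δv = aΔt and Δx = v₀Δt + ½aΔt²; chain segment to segment.
0–2 s: v starts -4 m/s; Δx = -4·2 + ½·-9·2² = -26 m; v ends -22 m/s.
2–4 s: v starts -22 m/s; Δx = -22·2 + ½·5·2² = -34 m; v ends -12 m/s.
4–9 s: v starts -12 m/s; Δx = -12·5 + ½·-3·5² = -97.5 m; v ends -27 m/s.
9–15 s: v starts -27 m/s; Δx = -27·6 + ½·10·6² = 18 m; v ends 33 m/s.
x(15) = 0 + Σ Δx = -139.5 m.

-139.5 m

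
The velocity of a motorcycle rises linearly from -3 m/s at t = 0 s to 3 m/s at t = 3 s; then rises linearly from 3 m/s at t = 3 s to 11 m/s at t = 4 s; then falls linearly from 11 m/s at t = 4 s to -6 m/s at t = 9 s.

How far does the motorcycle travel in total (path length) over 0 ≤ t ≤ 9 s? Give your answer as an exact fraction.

588/17 m

Distance (not displacement) is the total path length: add the absolute areas under v-t.
0–3 s: v = 0 at t = 1.5 s; triangle areas 2.25 + 2.25 = 4.5 m
3–4 s: |½(3 + 11)(1)| = 7 m
4–9 s: v = 0 at t = 123/17 s; triangle areas 605/34 + 90/17 = 785/34 m
Total distance = 588/17 m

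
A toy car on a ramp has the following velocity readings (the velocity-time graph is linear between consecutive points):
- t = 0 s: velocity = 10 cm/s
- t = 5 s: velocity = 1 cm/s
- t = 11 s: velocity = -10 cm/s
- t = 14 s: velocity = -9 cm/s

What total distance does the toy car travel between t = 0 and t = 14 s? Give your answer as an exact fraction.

Distance (not displacement) is the total path length: add the absolute areas under v-t.
0–5 s: |½(10 + 1)(5)| = 27.5 cm
5–11 s: v = 0 at t = 61/11 s; triangle areas 3/11 + 300/11 = 303/11 cm
11–14 s: |½(-10 + -9)(3)| = 28.5 cm
Total distance = 919/11 cm

919/11 cm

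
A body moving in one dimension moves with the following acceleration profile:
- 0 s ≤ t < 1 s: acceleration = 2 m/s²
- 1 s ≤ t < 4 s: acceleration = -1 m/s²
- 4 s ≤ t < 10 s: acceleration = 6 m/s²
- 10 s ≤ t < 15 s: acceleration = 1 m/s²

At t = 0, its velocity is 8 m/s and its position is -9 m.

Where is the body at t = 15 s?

On each constant-a segment, Δv = aΔt and Δx = v₀Δt + ½aΔt²; chain segment to segment.
0–1 s: v starts 8 m/s; Δx = 8·1 + ½·2·1² = 9 m; v ends 10 m/s.
1–4 s: v starts 10 m/s; Δx = 10·3 + ½·-1·3² = 25.5 m; v ends 7 m/s.
4–10 s: v starts 7 m/s; Δx = 7·6 + ½·6·6² = 150 m; v ends 43 m/s.
10–15 s: v starts 43 m/s; Δx = 43·5 + ½·1·5² = 227.5 m; v ends 48 m/s.
x(15) = -9 + Σ Δx = 403 m.

403 m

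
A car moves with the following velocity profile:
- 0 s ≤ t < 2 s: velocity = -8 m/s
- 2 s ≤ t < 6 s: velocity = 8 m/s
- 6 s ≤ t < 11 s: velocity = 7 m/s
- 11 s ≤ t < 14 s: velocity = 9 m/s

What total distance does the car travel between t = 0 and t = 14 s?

110 m

Distance (not displacement) is the total path length: add the absolute areas under v-t.
0–2 s: |-8| × 2 = 16 m
2–6 s: |8| × 4 = 32 m
6–11 s: |7| × 5 = 35 m
11–14 s: |9| × 3 = 27 m
Total distance = 110 m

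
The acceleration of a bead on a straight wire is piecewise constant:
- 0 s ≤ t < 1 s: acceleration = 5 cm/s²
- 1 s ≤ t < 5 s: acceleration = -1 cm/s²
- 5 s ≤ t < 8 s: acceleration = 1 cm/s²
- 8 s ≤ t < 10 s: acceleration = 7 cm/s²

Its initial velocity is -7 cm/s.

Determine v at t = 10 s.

Δv equals the area under the a-t graph; then v = v₀ + Δv.
0–1 s: 5 × 1 = 5 cm/s
1–5 s: -1 × 4 = -4 cm/s
5–8 s: 1 × 3 = 3 cm/s
8–10 s: 7 × 2 = 14 cm/s
Δv = 18 cm/s, so v(10) = -7 + (18) = 11 cm/s.

11 cm/s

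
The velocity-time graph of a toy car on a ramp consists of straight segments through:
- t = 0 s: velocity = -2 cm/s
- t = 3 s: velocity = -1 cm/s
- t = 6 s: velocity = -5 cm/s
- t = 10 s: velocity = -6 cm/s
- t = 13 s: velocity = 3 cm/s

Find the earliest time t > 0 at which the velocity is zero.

v changes sign on 10–13 s (from -6 to 3); the graph is linear there, so v = 0 at t = 10 + (6)·(13 − 10)/(3 − -6) = 12 s.

t = 12 s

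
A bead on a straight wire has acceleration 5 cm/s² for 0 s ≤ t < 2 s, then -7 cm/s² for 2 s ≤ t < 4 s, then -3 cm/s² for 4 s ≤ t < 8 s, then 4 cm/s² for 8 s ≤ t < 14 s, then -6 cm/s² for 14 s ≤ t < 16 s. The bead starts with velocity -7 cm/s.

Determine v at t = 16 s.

-11 cm/s

Δv equals the area under the a-t graph; then v = v₀ + Δv.
0–2 s: 5 × 2 = 10 cm/s
2–4 s: -7 × 2 = -14 cm/s
4–8 s: -3 × 4 = -12 cm/s
8–14 s: 4 × 6 = 24 cm/s
14–16 s: -6 × 2 = -12 cm/s
Δv = -4 cm/s, so v(16) = -7 + (-4) = -11 cm/s.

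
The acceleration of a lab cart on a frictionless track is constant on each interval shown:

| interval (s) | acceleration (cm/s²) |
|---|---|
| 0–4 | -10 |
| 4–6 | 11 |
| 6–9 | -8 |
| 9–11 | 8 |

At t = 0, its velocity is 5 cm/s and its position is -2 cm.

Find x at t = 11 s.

-243 cm

On each constant-a segment, Δv = aΔt and Δx = v₀Δt + ½aΔt²; chain segment to segment.
0–4 s: v starts 5 cm/s; Δx = 5·4 + ½·-10·4² = -60 cm; v ends -35 cm/s.
4–6 s: v starts -35 cm/s; Δx = -35·2 + ½·11·2² = -48 cm; v ends -13 cm/s.
6–9 s: v starts -13 cm/s; Δx = -13·3 + ½·-8·3² = -75 cm; v ends -37 cm/s.
9–11 s: v starts -37 cm/s; Δx = -37·2 + ½·8·2² = -58 cm; v ends -21 cm/s.
x(11) = -2 + Σ Δx = -243 cm.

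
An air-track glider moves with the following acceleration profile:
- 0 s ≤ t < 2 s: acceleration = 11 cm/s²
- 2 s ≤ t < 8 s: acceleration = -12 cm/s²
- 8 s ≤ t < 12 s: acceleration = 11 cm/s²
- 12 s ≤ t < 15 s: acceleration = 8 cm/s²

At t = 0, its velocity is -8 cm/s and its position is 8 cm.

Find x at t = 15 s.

On each constant-a segment, Δv = aΔt and Δx = v₀Δt + ½aΔt²; chain segment to segment.
0–2 s: v starts -8 cm/s; Δx = -8·2 + ½·11·2² = 6 cm; v ends 14 cm/s.
2–8 s: v starts 14 cm/s; Δx = 14·6 + ½·-12·6² = -132 cm; v ends -58 cm/s.
8–12 s: v starts -58 cm/s; Δx = -58·4 + ½·11·4² = -144 cm; v ends -14 cm/s.
12–15 s: v starts -14 cm/s; Δx = -14·3 + ½·8·3² = -6 cm; v ends 10 cm/s.
x(15) = 8 + Σ Δx = -268 cm.

-268 cm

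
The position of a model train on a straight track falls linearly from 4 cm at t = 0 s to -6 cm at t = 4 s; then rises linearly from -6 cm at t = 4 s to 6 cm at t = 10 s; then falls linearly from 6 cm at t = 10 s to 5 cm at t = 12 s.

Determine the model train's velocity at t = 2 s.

-2.5 cm/s

Velocity is the slope of the x-t graph on 0–4 s: (-6 − 4)/(4 − 0) = -2.5 cm/s.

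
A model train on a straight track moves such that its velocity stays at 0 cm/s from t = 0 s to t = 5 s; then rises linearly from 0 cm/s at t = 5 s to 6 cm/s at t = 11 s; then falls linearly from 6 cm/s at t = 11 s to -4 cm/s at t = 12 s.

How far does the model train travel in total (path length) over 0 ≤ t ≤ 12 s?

Distance (not displacement) is the total path length: add the absolute areas under v-t.
0–5 s: |0| × 5 = 0 cm
5–11 s: |½(0 + 6)(6)| = 18 cm
11–12 s: v = 0 at t = 11.6 s; triangle areas 1.8 + 0.8 = 2.6 cm
Total distance = 20.6 cm

20.6 cm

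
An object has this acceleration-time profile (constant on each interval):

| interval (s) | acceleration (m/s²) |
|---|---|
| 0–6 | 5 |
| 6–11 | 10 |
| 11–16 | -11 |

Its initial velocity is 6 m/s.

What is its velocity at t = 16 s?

31 m/s

Δv equals the area under the a-t graph; then v = v₀ + Δv.
0–6 s: 5 × 6 = 30 m/s
6–11 s: 10 × 5 = 50 m/s
11–16 s: -11 × 5 = -55 m/s
Δv = 25 m/s, so v(16) = 6 + (25) = 31 m/s.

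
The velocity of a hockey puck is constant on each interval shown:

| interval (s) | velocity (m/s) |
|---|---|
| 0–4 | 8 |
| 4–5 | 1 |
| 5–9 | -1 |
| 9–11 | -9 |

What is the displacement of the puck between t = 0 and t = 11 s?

Net displacement equals the area under the velocity-time graph (areas below the axis count negative).
0–4 s: 8 × 4 = 32 m
4–5 s: 1 × 1 = 1 m
5–9 s: -1 × 4 = -4 m
9–11 s: -9 × 2 = -18 m
Net displacement = 11 m

11 m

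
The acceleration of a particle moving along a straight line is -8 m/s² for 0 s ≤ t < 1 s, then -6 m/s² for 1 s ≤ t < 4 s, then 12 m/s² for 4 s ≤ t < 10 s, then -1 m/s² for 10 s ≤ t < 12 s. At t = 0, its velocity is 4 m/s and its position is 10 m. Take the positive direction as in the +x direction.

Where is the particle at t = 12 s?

153 m

On each constant-a segment, Δv = aΔt and Δx = v₀Δt + ½aΔt²; chain segment to segment.
0–1 s: v starts 4 m/s; Δx = 4·1 + ½·-8·1² = 0 m; v ends -4 m/s.
1–4 s: v starts -4 m/s; Δx = -4·3 + ½·-6·3² = -39 m; v ends -22 m/s.
4–10 s: v starts -22 m/s; Δx = -22·6 + ½·12·6² = 84 m; v ends 50 m/s.
10–12 s: v starts 50 m/s; Δx = 50·2 + ½·-1·2² = 98 m; v ends 48 m/s.
x(12) = 10 + Σ Δx = 153 m.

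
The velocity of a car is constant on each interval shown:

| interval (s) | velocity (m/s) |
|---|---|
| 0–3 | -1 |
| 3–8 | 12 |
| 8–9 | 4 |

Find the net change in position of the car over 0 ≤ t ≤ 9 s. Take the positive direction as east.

Displacement is the signed area under the v-t curve.
0–3 s: -1 × 3 = -3 m
3–8 s: 12 × 5 = 60 m
8–9 s: 4 × 1 = 4 m
Net displacement = 61 m

61 m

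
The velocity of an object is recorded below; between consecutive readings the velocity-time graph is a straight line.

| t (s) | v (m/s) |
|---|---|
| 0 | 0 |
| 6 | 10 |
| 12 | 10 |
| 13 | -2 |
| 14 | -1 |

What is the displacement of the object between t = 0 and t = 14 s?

Displacement is the signed area under the v-t curve.
0–6 s: ½(0 + 10)(6) = 30 m
6–12 s: 10 × 6 = 60 m
12–13 s: ½(10 + -2)(1) = 4 m
13–14 s: ½(-2 + -1)(1) = -1.5 m
Net displacement = 92.5 m

92.5 m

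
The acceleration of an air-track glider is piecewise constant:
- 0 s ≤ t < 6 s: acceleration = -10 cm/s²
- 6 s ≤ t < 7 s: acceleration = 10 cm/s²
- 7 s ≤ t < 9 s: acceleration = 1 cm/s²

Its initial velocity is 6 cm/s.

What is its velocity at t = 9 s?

Δv equals the area under the a-t graph; then v = v₀ + Δv.
0–6 s: -10 × 6 = -60 cm/s
6–7 s: 10 × 1 = 10 cm/s
7–9 s: 1 × 2 = 2 cm/s
Δv = -48 cm/s, so v(9) = 6 + (-48) = -42 cm/s.

-42 cm/s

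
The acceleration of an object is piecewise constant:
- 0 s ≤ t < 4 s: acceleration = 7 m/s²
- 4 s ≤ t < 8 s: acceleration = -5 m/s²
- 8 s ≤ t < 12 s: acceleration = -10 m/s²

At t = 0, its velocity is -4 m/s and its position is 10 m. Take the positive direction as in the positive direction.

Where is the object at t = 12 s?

On each constant-a segment, Δv = aΔt and Δx = v₀Δt + ½aΔt²; chain segment to segment.
0–4 s: v starts -4 m/s; Δx = -4·4 + ½·7·4² = 40 m; v ends 24 m/s.
4–8 s: v starts 24 m/s; Δx = 24·4 + ½·-5·4² = 56 m; v ends 4 m/s.
8–12 s: v starts 4 m/s; Δx = 4·4 + ½·-10·4² = -64 m; v ends -36 m/s.
x(12) = 10 + Σ Δx = 42 m.

42 m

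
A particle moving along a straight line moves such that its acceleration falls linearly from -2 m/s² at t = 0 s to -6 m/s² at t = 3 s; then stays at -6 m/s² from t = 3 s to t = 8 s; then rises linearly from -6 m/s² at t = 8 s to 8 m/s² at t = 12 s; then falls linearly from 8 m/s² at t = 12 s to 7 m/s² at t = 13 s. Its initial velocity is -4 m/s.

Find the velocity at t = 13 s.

Δv equals the area under the a-t graph; then v = v₀ + Δv.
0–3 s: ½(-2 + -6)(3) = -12 m/s
3–8 s: -6 × 5 = -30 m/s
8–12 s: ½(-6 + 8)(4) = 4 m/s
12–13 s: ½(8 + 7)(1) = 7.5 m/s
Δv = -30.5 m/s, so v(13) = -4 + (-30.5) = -34.5 m/s.

-34.5 m/s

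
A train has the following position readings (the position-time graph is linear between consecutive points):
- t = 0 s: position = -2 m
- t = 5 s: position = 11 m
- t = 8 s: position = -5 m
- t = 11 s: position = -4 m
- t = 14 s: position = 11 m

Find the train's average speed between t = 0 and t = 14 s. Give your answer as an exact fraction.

Average speed = (total path length)/(elapsed time); on a piecewise-linear x-t graph the path length is Σ|Δx|.
0–5 s: |Δx| = |11 − -2| = 13 m
5–8 s: |Δx| = |-5 − 11| = 16 m
8–11 s: |Δx| = |-4 − -5| = 1 m
11–14 s: |Δx| = |11 − -4| = 15 m
Total path = 45 m; average speed = 45/14 = 45/14 m/s.

45/14 m/s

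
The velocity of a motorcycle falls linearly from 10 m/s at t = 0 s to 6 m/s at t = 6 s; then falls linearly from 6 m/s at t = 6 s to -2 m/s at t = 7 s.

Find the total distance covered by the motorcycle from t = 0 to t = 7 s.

50.5 m

Distance (not displacement) is the total path length: add the absolute areas under v-t.
0–6 s: |½(10 + 6)(6)| = 48 m
6–7 s: v = 0 at t = 6.75 s; triangle areas 2.25 + 0.25 = 2.5 m
Total distance = 50.5 m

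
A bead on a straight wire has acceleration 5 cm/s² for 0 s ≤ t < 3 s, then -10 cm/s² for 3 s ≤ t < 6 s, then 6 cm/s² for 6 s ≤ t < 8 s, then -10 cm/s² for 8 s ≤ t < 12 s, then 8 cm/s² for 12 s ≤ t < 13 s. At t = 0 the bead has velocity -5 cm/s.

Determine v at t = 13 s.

Δv equals the area under the a-t graph; then v = v₀ + Δv.
0–3 s: 5 × 3 = 15 cm/s
3–6 s: -10 × 3 = -30 cm/s
6–8 s: 6 × 2 = 12 cm/s
8–12 s: -10 × 4 = -40 cm/s
12–13 s: 8 × 1 = 8 cm/s
Δv = -35 cm/s, so v(13) = -5 + (-35) = -40 cm/s.

-40 cm/s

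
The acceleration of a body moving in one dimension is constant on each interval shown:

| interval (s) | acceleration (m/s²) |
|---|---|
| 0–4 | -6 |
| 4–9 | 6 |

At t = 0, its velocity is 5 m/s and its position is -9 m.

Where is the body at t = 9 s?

On each constant-a segment, Δv = aΔt and Δx = v₀Δt + ½aΔt²; chain segment to segment.
0–4 s: v starts 5 m/s; Δx = 5·4 + ½·-6·4² = -28 m; v ends -19 m/s.
4–9 s: v starts -19 m/s; Δx = -19·5 + ½·6·5² = -20 m; v ends 11 m/s.
x(9) = -9 + Σ Δx = -57 m.

-57 m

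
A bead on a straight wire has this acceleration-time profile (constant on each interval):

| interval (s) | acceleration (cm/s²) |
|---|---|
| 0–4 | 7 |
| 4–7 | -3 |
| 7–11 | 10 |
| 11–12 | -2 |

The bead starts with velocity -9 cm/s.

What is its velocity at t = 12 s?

48 cm/s

Δv equals the area under the a-t graph; then v = v₀ + Δv.
0–4 s: 7 × 4 = 28 cm/s
4–7 s: -3 × 3 = -9 cm/s
7–11 s: 10 × 4 = 40 cm/s
11–12 s: -2 × 1 = -2 cm/s
Δv = 57 cm/s, so v(12) = -9 + (57) = 48 cm/s.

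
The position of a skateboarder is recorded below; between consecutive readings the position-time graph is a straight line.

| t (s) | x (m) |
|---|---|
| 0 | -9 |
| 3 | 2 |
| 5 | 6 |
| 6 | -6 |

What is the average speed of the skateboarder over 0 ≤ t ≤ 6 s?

Average speed = (total path length)/(elapsed time); on a piecewise-linear x-t graph the path length is Σ|Δx|.
0–3 s: |Δx| = |2 − -9| = 11 m
3–5 s: |Δx| = |6 − 2| = 4 m
5–6 s: |Δx| = |-6 − 6| = 12 m
Total path = 27 m; average speed = 27/6 = 4.5 m/s.

4.5 m/s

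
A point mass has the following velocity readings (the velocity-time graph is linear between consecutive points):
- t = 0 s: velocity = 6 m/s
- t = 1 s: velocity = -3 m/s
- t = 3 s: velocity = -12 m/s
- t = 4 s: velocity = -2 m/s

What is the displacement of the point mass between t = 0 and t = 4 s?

-20.5 m

Net displacement equals the area under the velocity-time graph (areas below the axis count negative).
0–1 s: ½(6 + -3)(1) = 1.5 m
1–3 s: ½(-3 + -12)(2) = -15 m
3–4 s: ½(-12 + -2)(1) = -7 m
Net displacement = -20.5 m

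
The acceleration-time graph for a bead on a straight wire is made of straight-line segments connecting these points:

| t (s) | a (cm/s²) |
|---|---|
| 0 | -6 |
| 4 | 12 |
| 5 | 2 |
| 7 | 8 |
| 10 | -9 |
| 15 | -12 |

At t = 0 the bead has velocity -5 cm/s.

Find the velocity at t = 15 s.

-30 cm/s

Δv equals the area under the a-t graph; then v = v₀ + Δv.
0–4 s: ½(-6 + 12)(4) = 12 cm/s
4–5 s: ½(12 + 2)(1) = 7 cm/s
5–7 s: ½(2 + 8)(2) = 10 cm/s
7–10 s: ½(8 + -9)(3) = -1.5 cm/s
10–15 s: ½(-9 + -12)(5) = -52.5 cm/s
Δv = -25 cm/s, so v(15) = -5 + (-25) = -30 cm/s.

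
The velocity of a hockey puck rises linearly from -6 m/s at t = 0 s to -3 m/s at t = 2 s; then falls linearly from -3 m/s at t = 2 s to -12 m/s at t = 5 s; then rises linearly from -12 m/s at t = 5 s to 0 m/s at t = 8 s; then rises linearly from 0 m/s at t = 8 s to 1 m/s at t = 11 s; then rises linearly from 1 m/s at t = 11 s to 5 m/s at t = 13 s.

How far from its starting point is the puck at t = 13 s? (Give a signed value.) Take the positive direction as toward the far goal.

-42 m

Net displacement equals the area under the velocity-time graph (areas below the axis count negative).
0–2 s: ½(-6 + -3)(2) = -9 m
2–5 s: ½(-3 + -12)(3) = -22.5 m
5–8 s: ½(-12 + 0)(3) = -18 m
8–11 s: ½(0 + 1)(3) = 1.5 m
11–13 s: ½(1 + 5)(2) = 6 m
Net displacement = -42 m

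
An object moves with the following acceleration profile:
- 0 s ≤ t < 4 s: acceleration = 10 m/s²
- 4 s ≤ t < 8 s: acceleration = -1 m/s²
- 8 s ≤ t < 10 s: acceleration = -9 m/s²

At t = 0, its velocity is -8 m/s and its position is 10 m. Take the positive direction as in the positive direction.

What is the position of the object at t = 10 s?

216 m

On each constant-a segment, Δv = aΔt and Δx = v₀Δt + ½aΔt²; chain segment to segment.
0–4 s: v starts -8 m/s; Δx = -8·4 + ½·10·4² = 48 m; v ends 32 m/s.
4–8 s: v starts 32 m/s; Δx = 32·4 + ½·-1·4² = 120 m; v ends 28 m/s.
8–10 s: v starts 28 m/s; Δx = 28·2 + ½·-9·2² = 38 m; v ends 10 m/s.
x(10) = 10 + Σ Δx = 216 m.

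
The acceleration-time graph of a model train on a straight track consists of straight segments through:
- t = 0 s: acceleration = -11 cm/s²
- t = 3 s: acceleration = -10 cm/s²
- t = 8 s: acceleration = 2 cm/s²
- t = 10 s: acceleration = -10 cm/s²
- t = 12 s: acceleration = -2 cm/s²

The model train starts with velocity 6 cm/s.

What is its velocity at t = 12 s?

-65.5 cm/s

Δv equals the area under the a-t graph; then v = v₀ + Δv.
0–3 s: ½(-11 + -10)(3) = -31.5 cm/s
3–8 s: ½(-10 + 2)(5) = -20 cm/s
8–10 s: ½(2 + -10)(2) = -8 cm/s
10–12 s: ½(-10 + -2)(2) = -12 cm/s
Δv = -71.5 cm/s, so v(12) = 6 + (-71.5) = -65.5 cm/s.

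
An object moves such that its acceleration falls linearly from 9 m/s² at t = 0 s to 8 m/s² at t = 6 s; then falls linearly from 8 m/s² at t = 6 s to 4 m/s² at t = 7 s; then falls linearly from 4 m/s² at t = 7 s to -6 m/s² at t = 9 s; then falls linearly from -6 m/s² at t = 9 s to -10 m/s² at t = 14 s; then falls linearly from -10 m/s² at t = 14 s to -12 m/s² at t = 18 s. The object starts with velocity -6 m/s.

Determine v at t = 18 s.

Δv equals the area under the a-t graph; then v = v₀ + Δv.
0–6 s: ½(9 + 8)(6) = 51 m/s
6–7 s: ½(8 + 4)(1) = 6 m/s
7–9 s: ½(4 + -6)(2) = -2 m/s
9–14 s: ½(-6 + -10)(5) = -40 m/s
14–18 s: ½(-10 + -12)(4) = -44 m/s
Δv = -29 m/s, so v(18) = -6 + (-29) = -35 m/s.

-35 m/s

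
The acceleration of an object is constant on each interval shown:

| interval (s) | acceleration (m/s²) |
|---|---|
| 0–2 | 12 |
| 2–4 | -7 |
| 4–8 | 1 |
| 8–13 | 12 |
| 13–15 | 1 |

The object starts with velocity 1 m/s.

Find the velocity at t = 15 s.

77 m/s

Δv equals the area under the a-t graph; then v = v₀ + Δv.
0–2 s: 12 × 2 = 24 m/s
2–4 s: -7 × 2 = -14 m/s
4–8 s: 1 × 4 = 4 m/s
8–13 s: 12 × 5 = 60 m/s
13–15 s: 1 × 2 = 2 m/s
Δv = 76 m/s, so v(15) = 1 + (76) = 77 m/s.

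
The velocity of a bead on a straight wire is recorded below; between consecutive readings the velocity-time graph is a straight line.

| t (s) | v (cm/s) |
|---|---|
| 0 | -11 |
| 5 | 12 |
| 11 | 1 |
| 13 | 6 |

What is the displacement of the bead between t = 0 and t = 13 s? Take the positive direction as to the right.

48.5 cm

Net displacement equals the area under the velocity-time graph (areas below the axis count negative).
0–5 s: ½(-11 + 12)(5) = 2.5 cm
5–11 s: ½(12 + 1)(6) = 39 cm
11–13 s: ½(1 + 6)(2) = 7 cm
Net displacement = 48.5 cm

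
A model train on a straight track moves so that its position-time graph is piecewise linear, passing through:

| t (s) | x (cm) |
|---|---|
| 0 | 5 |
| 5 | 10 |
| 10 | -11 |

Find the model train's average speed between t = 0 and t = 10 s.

Average speed = (total path length)/(elapsed time); on a piecewise-linear x-t graph the path length is Σ|Δx|.
0–5 s: |Δx| = |10 − 5| = 5 cm
5–10 s: |Δx| = |-11 − 10| = 21 cm
Total path = 26 cm; average speed = 26/10 = 2.6 cm/s.

2.6 cm/s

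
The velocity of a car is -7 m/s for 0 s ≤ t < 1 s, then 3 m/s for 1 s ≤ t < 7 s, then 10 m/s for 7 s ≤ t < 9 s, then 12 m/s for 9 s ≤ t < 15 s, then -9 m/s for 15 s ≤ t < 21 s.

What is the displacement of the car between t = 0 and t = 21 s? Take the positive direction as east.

Net displacement equals the area under the velocity-time graph (areas below the axis count negative).
0–1 s: -7 × 1 = -7 m
1–7 s: 3 × 6 = 18 m
7–9 s: 10 × 2 = 20 m
9–15 s: 12 × 6 = 72 m
15–21 s: -9 × 6 = -54 m
Net displacement = 49 m

49 m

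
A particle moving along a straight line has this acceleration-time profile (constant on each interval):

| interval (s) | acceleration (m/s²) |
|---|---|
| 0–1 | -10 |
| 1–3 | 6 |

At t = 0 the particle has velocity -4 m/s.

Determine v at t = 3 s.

-2 m/s

Δv equals the area under the a-t graph; then v = v₀ + Δv.
0–1 s: -10 × 1 = -10 m/s
1–3 s: 6 × 2 = 12 m/s
Δv = 2 m/s, so v(3) = -4 + (2) = -2 m/s.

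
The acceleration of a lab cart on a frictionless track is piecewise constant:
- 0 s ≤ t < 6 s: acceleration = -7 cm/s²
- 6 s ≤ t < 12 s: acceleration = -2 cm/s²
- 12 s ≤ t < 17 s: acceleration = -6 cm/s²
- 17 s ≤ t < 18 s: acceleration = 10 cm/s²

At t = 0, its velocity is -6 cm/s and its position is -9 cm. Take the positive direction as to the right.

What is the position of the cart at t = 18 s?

-955 cm

On each constant-a segment, Δv = aΔt and Δx = v₀Δt + ½aΔt²; chain segment to segment.
0–6 s: v starts -6 cm/s; Δx = -6·6 + ½·-7·6² = -162 cm; v ends -48 cm/s.
6–12 s: v starts -48 cm/s; Δx = -48·6 + ½·-2·6² = -324 cm; v ends -60 cm/s.
12–17 s: v starts -60 cm/s; Δx = -60·5 + ½·-6·5² = -375 cm; v ends -90 cm/s.
17–18 s: v starts -90 cm/s; Δx = -90·1 + ½·10·1² = -85 cm; v ends -80 cm/s.
x(18) = -9 + Σ Δx = -955 cm.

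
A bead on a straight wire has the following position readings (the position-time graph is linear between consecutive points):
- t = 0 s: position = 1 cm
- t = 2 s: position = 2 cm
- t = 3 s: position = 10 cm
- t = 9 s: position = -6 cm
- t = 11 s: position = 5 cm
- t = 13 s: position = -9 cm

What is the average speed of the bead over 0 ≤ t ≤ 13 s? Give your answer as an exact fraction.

Average speed = (total path length)/(elapsed time); on a piecewise-linear x-t graph the path length is Σ|Δx|.
0–2 s: |Δx| = |2 − 1| = 1 cm
2–3 s: |Δx| = |10 − 2| = 8 cm
3–9 s: |Δx| = |-6 − 10| = 16 cm
9–11 s: |Δx| = |5 − -6| = 11 cm
11–13 s: |Δx| = |-9 − 5| = 14 cm
Total path = 50 cm; average speed = 50/13 = 50/13 cm/s.

50/13 cm/s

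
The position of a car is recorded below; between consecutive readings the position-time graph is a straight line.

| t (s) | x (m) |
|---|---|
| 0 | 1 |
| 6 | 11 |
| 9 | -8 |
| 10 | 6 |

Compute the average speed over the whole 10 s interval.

Average speed = (total path length)/(elapsed time); on a piecewise-linear x-t graph the path length is Σ|Δx|.
0–6 s: |Δx| = |11 − 1| = 10 m
6–9 s: |Δx| = |-8 − 11| = 19 m
9–10 s: |Δx| = |6 − -8| = 14 m
Total path = 43 m; average speed = 43/10 = 4.3 m/s.

4.3 m/s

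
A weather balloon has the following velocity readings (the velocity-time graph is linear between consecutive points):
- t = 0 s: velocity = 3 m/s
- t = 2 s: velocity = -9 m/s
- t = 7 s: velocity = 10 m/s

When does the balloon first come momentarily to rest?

t = 0.5 s

v changes sign on 0–2 s (from 3 to -9); the graph is linear there, so v = 0 at t = 0 + (-3)·(2 − 0)/(-9 − 3) = 0.5 s.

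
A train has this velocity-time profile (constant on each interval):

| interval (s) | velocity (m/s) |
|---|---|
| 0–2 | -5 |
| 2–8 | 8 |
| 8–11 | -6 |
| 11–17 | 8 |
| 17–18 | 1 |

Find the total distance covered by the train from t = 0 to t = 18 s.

Total distance travelled is ∫|v| dt — sum the magnitudes of each area piece.
0–2 s: |-5| × 2 = 10 m
2–8 s: |8| × 6 = 48 m
8–11 s: |-6| × 3 = 18 m
11–17 s: |8| × 6 = 48 m
17–18 s: |1| × 1 = 1 m
Total distance = 125 m

125 m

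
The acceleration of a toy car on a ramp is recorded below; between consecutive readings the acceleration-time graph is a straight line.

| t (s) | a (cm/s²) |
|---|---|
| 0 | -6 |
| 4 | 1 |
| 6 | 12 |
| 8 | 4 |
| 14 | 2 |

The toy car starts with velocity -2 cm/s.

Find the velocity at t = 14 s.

35 cm/s

Δv equals the area under the a-t graph; then v = v₀ + Δv.
0–4 s: ½(-6 + 1)(4) = -10 cm/s
4–6 s: ½(1 + 12)(2) = 13 cm/s
6–8 s: ½(12 + 4)(2) = 16 cm/s
8–14 s: ½(4 + 2)(6) = 18 cm/s
Δv = 37 cm/s, so v(14) = -2 + (37) = 35 cm/s.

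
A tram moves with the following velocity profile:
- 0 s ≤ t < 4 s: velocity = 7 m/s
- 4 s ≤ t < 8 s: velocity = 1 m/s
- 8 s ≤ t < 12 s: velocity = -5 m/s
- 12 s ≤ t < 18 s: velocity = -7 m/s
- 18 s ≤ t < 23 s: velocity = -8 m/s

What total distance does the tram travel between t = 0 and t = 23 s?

Distance (not displacement) is the total path length: add the absolute areas under v-t.
0–4 s: |7| × 4 = 28 m
4–8 s: |1| × 4 = 4 m
8–12 s: |-5| × 4 = 20 m
12–18 s: |-7| × 6 = 42 m
18–23 s: |-8| × 5 = 40 m
Total distance = 134 m

134 m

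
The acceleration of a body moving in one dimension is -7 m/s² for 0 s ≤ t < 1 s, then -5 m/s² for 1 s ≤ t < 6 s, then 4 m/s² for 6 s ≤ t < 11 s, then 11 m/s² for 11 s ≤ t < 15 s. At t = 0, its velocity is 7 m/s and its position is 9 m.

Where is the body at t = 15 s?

-57 m

On each constant-a segment, Δv = aΔt and Δx = v₀Δt + ½aΔt²; chain segment to segment.
0–1 s: v starts 7 m/s; Δx = 7·1 + ½·-7·1² = 3.5 m; v ends 0 m/s.
1–6 s: v starts 0 m/s; Δx = 0·5 + ½·-5·5² = -62.5 m; v ends -25 m/s.
6–11 s: v starts -25 m/s; Δx = -25·5 + ½·4·5² = -75 m; v ends -5 m/s.
11–15 s: v starts -5 m/s; Δx = -5·4 + ½·11·4² = 68 m; v ends 39 m/s.
x(15) = 9 + Σ Δx = -57 m.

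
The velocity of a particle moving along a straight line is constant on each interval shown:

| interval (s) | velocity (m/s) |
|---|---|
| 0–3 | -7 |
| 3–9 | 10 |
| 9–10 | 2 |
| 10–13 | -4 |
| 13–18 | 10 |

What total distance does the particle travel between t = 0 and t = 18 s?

Total distance travelled is ∫|v| dt — sum the magnitudes of each area piece.
0–3 s: |-7| × 3 = 21 m
3–9 s: |10| × 6 = 60 m
9–10 s: |2| × 1 = 2 m
10–13 s: |-4| × 3 = 12 m
13–18 s: |10| × 5 = 50 m
Total distance = 145 m

145 m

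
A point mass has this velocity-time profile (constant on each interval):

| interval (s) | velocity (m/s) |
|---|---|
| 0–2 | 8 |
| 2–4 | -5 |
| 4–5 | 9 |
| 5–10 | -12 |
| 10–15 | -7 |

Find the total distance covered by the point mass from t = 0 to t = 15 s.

130 m

Distance (not displacement) is the total path length: add the absolute areas under v-t.
0–2 s: |8| × 2 = 16 m
2–4 s: |-5| × 2 = 10 m
4–5 s: |9| × 1 = 9 m
5–10 s: |-12| × 5 = 60 m
10–15 s: |-7| × 5 = 35 m
Total distance = 130 m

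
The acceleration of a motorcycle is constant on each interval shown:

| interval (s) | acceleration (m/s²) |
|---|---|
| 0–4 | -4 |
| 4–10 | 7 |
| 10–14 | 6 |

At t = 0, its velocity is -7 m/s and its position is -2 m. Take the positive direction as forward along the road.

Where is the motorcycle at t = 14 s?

On each constant-a segment, Δv = aΔt and Δx = v₀Δt + ½aΔt²; chain segment to segment.
0–4 s: v starts -7 m/s; Δx = -7·4 + ½·-4·4² = -60 m; v ends -23 m/s.
4–10 s: v starts -23 m/s; Δx = -23·6 + ½·7·6² = -12 m; v ends 19 m/s.
10–14 s: v starts 19 m/s; Δx = 19·4 + ½·6·4² = 124 m; v ends 43 m/s.
x(14) = -2 + Σ Δx = 50 m.

50 m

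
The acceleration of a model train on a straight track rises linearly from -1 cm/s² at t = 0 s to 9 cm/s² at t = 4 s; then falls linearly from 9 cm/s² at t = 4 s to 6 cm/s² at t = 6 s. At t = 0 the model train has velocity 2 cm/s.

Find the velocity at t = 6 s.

Δv equals the area under the a-t graph; then v = v₀ + Δv.
0–4 s: ½(-1 + 9)(4) = 16 cm/s
4–6 s: ½(9 + 6)(2) = 15 cm/s
Δv = 31 cm/s, so v(6) = 2 + (31) = 33 cm/s.

33 cm/s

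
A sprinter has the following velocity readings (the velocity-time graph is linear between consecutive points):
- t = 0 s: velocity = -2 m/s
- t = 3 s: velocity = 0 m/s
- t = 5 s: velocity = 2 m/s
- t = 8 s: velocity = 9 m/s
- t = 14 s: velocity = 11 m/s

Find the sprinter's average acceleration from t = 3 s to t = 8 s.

1.8 m/s²

Average acceleration = Δv/Δt = (9 − 0)/(8 − 3) = 1.8 m/s².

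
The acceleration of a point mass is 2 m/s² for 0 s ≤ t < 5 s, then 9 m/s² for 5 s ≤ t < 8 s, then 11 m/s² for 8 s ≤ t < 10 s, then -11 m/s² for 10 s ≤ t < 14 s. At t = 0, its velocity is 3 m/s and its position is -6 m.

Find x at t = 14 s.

375.5 m

On each constant-a segment, Δv = aΔt and Δx = v₀Δt + ½aΔt²; chain segment to segment.
0–5 s: v starts 3 m/s; Δx = 3·5 + ½·2·5² = 40 m; v ends 13 m/s.
5–8 s: v starts 13 m/s; Δx = 13·3 + ½·9·3² = 79.5 m; v ends 40 m/s.
8–10 s: v starts 40 m/s; Δx = 40·2 + ½·11·2² = 102 m; v ends 62 m/s.
10–14 s: v starts 62 m/s; Δx = 62·4 + ½·-11·4² = 160 m; v ends 18 m/s.
x(14) = -6 + Σ Δx = 375.5 m.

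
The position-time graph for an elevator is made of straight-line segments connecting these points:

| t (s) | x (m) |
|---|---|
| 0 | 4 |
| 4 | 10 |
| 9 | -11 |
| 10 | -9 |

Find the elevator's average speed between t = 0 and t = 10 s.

Average speed = (total path length)/(elapsed time); on a piecewise-linear x-t graph the path length is Σ|Δx|.
0–4 s: |Δx| = |10 − 4| = 6 m
4–9 s: |Δx| = |-11 − 10| = 21 m
9–10 s: |Δx| = |-9 − -11| = 2 m
Total path = 29 m; average speed = 29/10 = 2.9 m/s.

2.9 m/s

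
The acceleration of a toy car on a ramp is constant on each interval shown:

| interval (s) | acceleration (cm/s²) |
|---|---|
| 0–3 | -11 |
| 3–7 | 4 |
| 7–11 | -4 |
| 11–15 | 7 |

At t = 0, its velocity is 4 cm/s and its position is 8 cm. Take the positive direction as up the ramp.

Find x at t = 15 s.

-257.5 cm

On each constant-a segment, Δv = aΔt and Δx = v₀Δt + ½aΔt²; chain segment to segment.
0–3 s: v starts 4 cm/s; Δx = 4·3 + ½·-11·3² = -37.5 cm; v ends -29 cm/s.
3–7 s: v starts -29 cm/s; Δx = -29·4 + ½·4·4² = -84 cm; v ends -13 cm/s.
7–11 s: v starts -13 cm/s; Δx = -13·4 + ½·-4·4² = -84 cm; v ends -29 cm/s.
11–15 s: v starts -29 cm/s; Δx = -29·4 + ½·7·4² = -60 cm; v ends -1 cm/s.
x(15) = 8 + Σ Δx = -257.5 cm.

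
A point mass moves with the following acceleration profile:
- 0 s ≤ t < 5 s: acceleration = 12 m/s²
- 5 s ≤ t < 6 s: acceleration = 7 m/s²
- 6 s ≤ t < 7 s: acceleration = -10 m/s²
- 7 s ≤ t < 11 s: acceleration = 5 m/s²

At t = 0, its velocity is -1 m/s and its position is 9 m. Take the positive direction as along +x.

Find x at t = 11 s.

541.5 m

On each constant-a segment, Δv = aΔt and Δx = v₀Δt + ½aΔt²; chain segment to segment.
0–5 s: v starts -1 m/s; Δx = -1·5 + ½·12·5² = 145 m; v ends 59 m/s.
5–6 s: v starts 59 m/s; Δx = 59·1 + ½·7·1² = 62.5 m; v ends 66 m/s.
6–7 s: v starts 66 m/s; Δx = 66·1 + ½·-10·1² = 61 m; v ends 56 m/s.
7–11 s: v starts 56 m/s; Δx = 56·4 + ½·5·4² = 264 m; v ends 76 m/s.
x(11) = 9 + Σ Δx = 541.5 m.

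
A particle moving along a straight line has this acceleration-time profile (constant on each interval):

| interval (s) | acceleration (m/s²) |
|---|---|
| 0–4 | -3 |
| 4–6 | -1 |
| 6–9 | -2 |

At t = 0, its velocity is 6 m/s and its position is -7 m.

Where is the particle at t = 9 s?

-54 m

On each constant-a segment, Δv = aΔt and Δx = v₀Δt + ½aΔt²; chain segment to segment.
0–4 s: v starts 6 m/s; Δx = 6·4 + ½·-3·4² = 0 m; v ends -6 m/s.
4–6 s: v starts -6 m/s; Δx = -6·2 + ½·-1·2² = -14 m; v ends -8 m/s.
6–9 s: v starts -8 m/s; Δx = -8·3 + ½·-2·3² = -33 m; v ends -14 m/s.
x(9) = -7 + Σ Δx = -54 m.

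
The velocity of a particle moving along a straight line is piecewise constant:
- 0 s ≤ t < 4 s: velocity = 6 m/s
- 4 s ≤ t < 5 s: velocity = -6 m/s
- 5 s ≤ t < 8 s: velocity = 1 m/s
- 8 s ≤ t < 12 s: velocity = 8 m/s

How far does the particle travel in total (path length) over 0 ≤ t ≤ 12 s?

65 m

Distance (not displacement) is the total path length: add the absolute areas under v-t.
0–4 s: |6| × 4 = 24 m
4–5 s: |-6| × 1 = 6 m
5–8 s: |1| × 3 = 3 m
8–12 s: |8| × 4 = 32 m
Total distance = 65 m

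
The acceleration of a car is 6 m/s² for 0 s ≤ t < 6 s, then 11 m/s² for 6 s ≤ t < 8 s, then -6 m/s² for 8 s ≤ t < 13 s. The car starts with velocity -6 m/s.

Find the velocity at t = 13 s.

22 m/s

Δv equals the area under the a-t graph; then v = v₀ + Δv.
0–6 s: 6 × 6 = 36 m/s
6–8 s: 11 × 2 = 22 m/s
8–13 s: -6 × 5 = -30 m/s
Δv = 28 m/s, so v(13) = -6 + (28) = 22 m/s.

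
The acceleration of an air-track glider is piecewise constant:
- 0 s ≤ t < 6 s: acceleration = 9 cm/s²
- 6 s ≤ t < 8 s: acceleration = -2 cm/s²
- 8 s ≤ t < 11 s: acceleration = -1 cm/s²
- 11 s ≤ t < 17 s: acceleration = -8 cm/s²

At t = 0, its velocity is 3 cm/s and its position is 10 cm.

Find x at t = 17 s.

610.5 cm

On each constant-a segment, Δv = aΔt and Δx = v₀Δt + ½aΔt²; chain segment to segment.
0–6 s: v starts 3 cm/s; Δx = 3·6 + ½·9·6² = 180 cm; v ends 57 cm/s.
6–8 s: v starts 57 cm/s; Δx = 57·2 + ½·-2·2² = 110 cm; v ends 53 cm/s.
8–11 s: v starts 53 cm/s; Δx = 53·3 + ½·-1·3² = 154.5 cm; v ends 50 cm/s.
11–17 s: v starts 50 cm/s; Δx = 50·6 + ½·-8·6² = 156 cm; v ends 2 cm/s.
x(17) = 10 + Σ Δx = 610.5 cm.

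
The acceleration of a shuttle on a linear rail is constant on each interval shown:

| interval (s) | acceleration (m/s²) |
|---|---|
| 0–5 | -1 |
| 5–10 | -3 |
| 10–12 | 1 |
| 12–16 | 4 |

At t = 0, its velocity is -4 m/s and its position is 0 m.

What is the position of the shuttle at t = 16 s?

-217 m

On each constant-a segment, Δv = aΔt and Δx = v₀Δt + ½aΔt²; chain segment to segment.
0–5 s: v starts -4 m/s; Δx = -4·5 + ½·-1·5² = -32.5 m; v ends -9 m/s.
5–10 s: v starts -9 m/s; Δx = -9·5 + ½·-3·5² = -82.5 m; v ends -24 m/s.
10–12 s: v starts -24 m/s; Δx = -24·2 + ½·1·2² = -46 m; v ends -22 m/s.
12–16 s: v starts -22 m/s; Δx = -22·4 + ½·4·4² = -56 m; v ends -6 m/s.
x(16) = 0 + Σ Δx = -217 m.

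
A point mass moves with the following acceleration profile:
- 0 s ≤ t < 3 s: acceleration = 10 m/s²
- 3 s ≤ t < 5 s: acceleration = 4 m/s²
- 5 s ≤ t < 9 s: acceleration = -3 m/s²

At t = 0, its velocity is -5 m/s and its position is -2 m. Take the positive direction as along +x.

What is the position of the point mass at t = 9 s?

On each constant-a segment, Δv = aΔt and Δx = v₀Δt + ½aΔt²; chain segment to segment.
0–3 s: v starts -5 m/s; Δx = -5·3 + ½·10·3² = 30 m; v ends 25 m/s.
3–5 s: v starts 25 m/s; Δx = 25·2 + ½·4·2² = 58 m; v ends 33 m/s.
5–9 s: v starts 33 m/s; Δx = 33·4 + ½·-3·4² = 108 m; v ends 21 m/s.
x(9) = -2 + Σ Δx = 194 m.

194 m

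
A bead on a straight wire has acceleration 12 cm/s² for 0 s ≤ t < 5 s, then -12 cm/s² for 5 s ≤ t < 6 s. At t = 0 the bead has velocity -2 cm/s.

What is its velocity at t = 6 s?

46 cm/s

Δv equals the area under the a-t graph; then v = v₀ + Δv.
0–5 s: 12 × 5 = 60 cm/s
5–6 s: -12 × 1 = -12 cm/s
Δv = 48 cm/s, so v(6) = -2 + (48) = 46 cm/s.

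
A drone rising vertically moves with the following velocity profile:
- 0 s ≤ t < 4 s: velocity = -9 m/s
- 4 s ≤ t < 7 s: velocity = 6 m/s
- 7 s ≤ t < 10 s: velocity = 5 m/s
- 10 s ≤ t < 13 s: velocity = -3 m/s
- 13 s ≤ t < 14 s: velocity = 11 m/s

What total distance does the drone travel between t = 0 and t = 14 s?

Total distance travelled is ∫|v| dt — sum the magnitudes of each area piece.
0–4 s: |-9| × 4 = 36 m
4–7 s: |6| × 3 = 18 m
7–10 s: |5| × 3 = 15 m
10–13 s: |-3| × 3 = 9 m
13–14 s: |11| × 1 = 11 m
Total distance = 89 m

89 m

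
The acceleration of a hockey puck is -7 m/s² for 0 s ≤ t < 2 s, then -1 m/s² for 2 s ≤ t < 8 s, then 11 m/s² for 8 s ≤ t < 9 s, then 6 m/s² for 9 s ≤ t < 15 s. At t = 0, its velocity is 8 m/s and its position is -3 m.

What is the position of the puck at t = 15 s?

On each constant-a segment, Δv = aΔt and Δx = v₀Δt + ½aΔt²; chain segment to segment.
0–2 s: v starts 8 m/s; Δx = 8·2 + ½·-7·2² = 2 m; v ends -6 m/s.
2–8 s: v starts -6 m/s; Δx = -6·6 + ½·-1·6² = -54 m; v ends -12 m/s.
8–9 s: v starts -12 m/s; Δx = -12·1 + ½·11·1² = -6.5 m; v ends -1 m/s.
9–15 s: v starts -1 m/s; Δx = -1·6 + ½·6·6² = 102 m; v ends 35 m/s.
x(15) = -3 + Σ Δx = 40.5 m.

40.5 m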